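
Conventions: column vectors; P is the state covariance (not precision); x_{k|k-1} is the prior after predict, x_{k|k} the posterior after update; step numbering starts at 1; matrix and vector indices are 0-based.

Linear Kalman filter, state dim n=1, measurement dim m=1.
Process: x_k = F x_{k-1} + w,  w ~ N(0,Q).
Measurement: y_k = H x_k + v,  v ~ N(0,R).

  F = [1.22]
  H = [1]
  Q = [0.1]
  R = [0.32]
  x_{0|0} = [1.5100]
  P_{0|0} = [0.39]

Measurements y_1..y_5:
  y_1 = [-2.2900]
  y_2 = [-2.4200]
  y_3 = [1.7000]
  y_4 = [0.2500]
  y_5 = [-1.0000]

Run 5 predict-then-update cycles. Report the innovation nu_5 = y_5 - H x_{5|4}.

innov = [-1.0532]

step 1: x^-=[1.8422]  P^-=[0.6805]  S=[1.0005]  K=[0.6802]  nu=[-4.1322]  x^+=[-0.9683]  P^+=[0.2176]
step 2: x^-=[-1.1814]  P^-=[0.4239]  S=[0.7439]  K=[0.5699]  nu=[-1.2386]  x^+=[-1.8872]  P^+=[0.1824]
step 3: x^-=[-2.3024]  P^-=[0.3714]  S=[0.6914]  K=[0.5372]  nu=[4.0024]  x^+=[-0.1524]  P^+=[0.1719]
step 4: x^-=[-0.1859]  P^-=[0.3559]  S=[0.6759]  K=[0.5265]  nu=[0.4359]  x^+=[0.0436]  P^+=[0.1685]
step 5: x^-=[0.0532]  P^-=[0.3508]  S=[0.6708]  K=[0.5229]  nu=[-1.0532]  x^+=[-0.4976]  P^+=[0.1673]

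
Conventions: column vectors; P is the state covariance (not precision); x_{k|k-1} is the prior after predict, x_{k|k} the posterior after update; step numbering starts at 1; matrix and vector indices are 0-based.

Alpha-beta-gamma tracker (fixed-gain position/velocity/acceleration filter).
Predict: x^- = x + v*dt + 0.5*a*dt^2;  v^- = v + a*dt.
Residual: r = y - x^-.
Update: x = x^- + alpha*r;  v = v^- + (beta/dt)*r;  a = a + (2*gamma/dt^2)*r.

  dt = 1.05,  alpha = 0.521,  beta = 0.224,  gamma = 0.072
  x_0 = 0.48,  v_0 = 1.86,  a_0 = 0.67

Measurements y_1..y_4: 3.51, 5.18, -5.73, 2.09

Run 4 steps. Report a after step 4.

step 1: x_pred=2.8023  r=0.7077  x^+=3.1710  v^+=2.7145  a^+=0.7624
step 2: x_pred=6.4415  r=-1.2615  x^+=5.7843  v^+=3.2459  a^+=0.5977
step 3: x_pred=9.5219  r=-15.2519  x^+=1.5757  v^+=0.6197  a^+=-1.3944
step 4: x_pred=1.4577  r=0.6323  x^+=1.7871  v^+=-0.7096  a^+=-1.3118

a_post = -1.3118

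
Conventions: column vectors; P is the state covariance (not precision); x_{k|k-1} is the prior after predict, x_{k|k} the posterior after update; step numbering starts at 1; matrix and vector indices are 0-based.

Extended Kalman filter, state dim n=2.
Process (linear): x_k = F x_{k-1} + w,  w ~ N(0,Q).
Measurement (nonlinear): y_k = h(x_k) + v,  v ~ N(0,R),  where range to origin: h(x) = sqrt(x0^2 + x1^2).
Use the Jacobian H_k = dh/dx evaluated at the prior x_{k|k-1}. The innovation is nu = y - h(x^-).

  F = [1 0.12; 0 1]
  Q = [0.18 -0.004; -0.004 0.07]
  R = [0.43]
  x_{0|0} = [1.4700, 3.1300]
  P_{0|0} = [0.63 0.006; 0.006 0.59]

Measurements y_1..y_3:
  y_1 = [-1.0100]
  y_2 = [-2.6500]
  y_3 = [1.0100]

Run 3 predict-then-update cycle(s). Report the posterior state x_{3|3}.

step 1: x^-=[1.8456, 3.1300]  P^-=[0.8199 0.0728; 0.0728 0.6600]  H_jac=[0.5079 0.8614]  S=[1.1950]  K=[0.4010; 0.5067]  nu=[-4.6436]  x^+=[-0.0165, 0.7770]  P^+=[0.6278 -0.1700; -0.1700 0.3532]
step 2: x^-=[0.0768, 0.7770]  P^-=[0.7721 -0.1316; -0.1316 0.4232]  H_jac=[0.0983 0.9952]  S=[0.8308]  K=[-0.0663; 0.4913]  nu=[-3.4308]  x^+=[0.3042, -0.9086]  P^+=[0.7684 -0.1046; -0.1046 0.2226]
step 3: x^-=[0.1951, -0.9086]  P^-=[0.9265 -0.0819; -0.0819 0.2926]  H_jac=[0.2100 -0.9777]  S=[0.7842]  K=[0.3501; -0.3868]  nu=[0.0807]  x^+=[0.2234, -0.9398]  P^+=[0.8304 0.0243; 0.0243 0.1753]

x_post = [0.2234, -0.9398]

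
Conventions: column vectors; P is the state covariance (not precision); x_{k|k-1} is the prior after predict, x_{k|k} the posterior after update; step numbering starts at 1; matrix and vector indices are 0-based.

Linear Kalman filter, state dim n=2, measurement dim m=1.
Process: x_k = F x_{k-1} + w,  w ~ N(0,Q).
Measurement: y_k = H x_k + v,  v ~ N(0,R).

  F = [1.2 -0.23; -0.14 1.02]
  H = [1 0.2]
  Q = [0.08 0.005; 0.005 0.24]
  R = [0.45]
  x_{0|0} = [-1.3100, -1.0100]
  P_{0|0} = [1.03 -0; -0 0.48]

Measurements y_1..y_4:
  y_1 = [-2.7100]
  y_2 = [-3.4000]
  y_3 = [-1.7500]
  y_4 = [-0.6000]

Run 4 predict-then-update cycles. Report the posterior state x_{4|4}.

step 1: x^-=[-1.3397, -0.8468]  P^-=[1.5886 -0.2806; -0.2806 0.7596]  S=[1.9567]  K=[0.7832; -0.0658]  nu=[-1.2009]  x^+=[-2.2803, -0.7678]  P^+=[0.3884 -0.1798; -0.1798 0.7511]
step 2: x^-=[-2.5597, -0.4639]  P^-=[0.7783 -0.4624; -0.4624 1.0804]  S=[1.0866]  K=[0.6312; -0.2267]  nu=[-0.7475]  x^+=[-3.0315, -0.2945]  P^+=[0.3454 -0.3069; -0.3069 1.0246]
step 3: x^-=[-3.5701, 0.1240]  P^-=[0.8010 -0.6790; -0.6790 1.4004]  S=[1.0355]  K=[0.6424; -0.3852]  nu=[1.7953]  x^+=[-2.4167, -0.5675]  P^+=[0.3736 -0.4227; -0.4227 1.2468]
step 4: x^-=[-2.7695, -0.2405]  P^-=[0.9173 -0.8813; -0.8813 1.6652]  S=[1.0814]  K=[0.6853; -0.5069]  nu=[2.2176]  x^+=[-1.2498, -1.3647]  P^+=[0.4095 -0.5056; -0.5056 1.3873]

x_post = [-1.2498, -1.3647]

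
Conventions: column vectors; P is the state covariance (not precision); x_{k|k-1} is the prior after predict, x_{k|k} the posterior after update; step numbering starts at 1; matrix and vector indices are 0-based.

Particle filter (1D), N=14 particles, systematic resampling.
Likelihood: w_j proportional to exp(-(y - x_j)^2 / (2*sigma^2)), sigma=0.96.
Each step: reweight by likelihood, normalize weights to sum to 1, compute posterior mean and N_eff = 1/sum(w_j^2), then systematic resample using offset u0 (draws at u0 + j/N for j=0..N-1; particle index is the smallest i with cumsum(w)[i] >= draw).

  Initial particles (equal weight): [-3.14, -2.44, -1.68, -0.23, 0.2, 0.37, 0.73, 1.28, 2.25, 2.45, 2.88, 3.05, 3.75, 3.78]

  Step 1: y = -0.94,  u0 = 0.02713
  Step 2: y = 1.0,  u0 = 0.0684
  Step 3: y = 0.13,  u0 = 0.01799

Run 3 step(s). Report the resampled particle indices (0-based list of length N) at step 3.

resampled_idx = [0, 1, 2, 3, 4, 5, 6, 7, 8, 8, 9, 10, 12, 13]

step 1: w=[0.0237, 0.0966, 0.2432, 0.2490, 0.1617, 0.1290, 0.0721, 0.0226, 0.0013, 0.0006, 0.0001, 0.0001, 0.0000, 0.0000]  mean=-0.6092  Neff=5.5697  idx=[1, 1, 2, 2, 2, 3, 3, 3, 3, 4, 4, 5, 5, 6]
step 2: w=[0.0003, 0.0003, 0.0035, 0.0035, 0.0035, 0.0757, 0.0757, 0.0757, 0.0757, 0.1216, 0.1216, 0.1387, 0.1387, 0.1654]  mean=0.1834  Neff=8.4463  idx=[5, 6, 7, 8, 9, 9, 10, 11, 11, 12, 12, 13, 13, 13]
step 3: w=[0.0713, 0.0713, 0.0713, 0.0713, 0.0763, 0.0763, 0.0763, 0.0742, 0.0742, 0.0742, 0.0742, 0.0630, 0.0630, 0.0630]  mean=0.2278  Neff=13.9380  idx=[0, 1, 2, 3, 4, 5, 6, 7, 8, 8, 9, 10, 12, 13]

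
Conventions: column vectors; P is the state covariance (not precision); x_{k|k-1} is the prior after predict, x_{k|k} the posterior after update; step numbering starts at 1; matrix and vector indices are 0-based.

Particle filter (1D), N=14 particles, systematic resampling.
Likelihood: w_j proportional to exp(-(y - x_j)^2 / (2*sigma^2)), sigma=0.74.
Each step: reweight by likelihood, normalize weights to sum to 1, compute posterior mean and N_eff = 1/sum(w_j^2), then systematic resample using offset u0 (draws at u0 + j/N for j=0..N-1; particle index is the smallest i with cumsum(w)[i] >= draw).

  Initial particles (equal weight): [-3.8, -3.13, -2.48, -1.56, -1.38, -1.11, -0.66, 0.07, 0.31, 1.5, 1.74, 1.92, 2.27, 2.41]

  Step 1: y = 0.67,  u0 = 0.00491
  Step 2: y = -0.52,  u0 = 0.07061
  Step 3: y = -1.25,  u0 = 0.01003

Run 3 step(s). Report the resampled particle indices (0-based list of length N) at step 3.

resampled_idx = [0, 0, 0, 0, 1, 1, 2, 2, 2, 3, 5, 6, 8, 10]

step 1: w=[0.0000, 0.0000, 0.0000, 0.0034, 0.0068, 0.0174, 0.0626, 0.2264, 0.2794, 0.1677, 0.1106, 0.0755, 0.0304, 0.0198]  mean=0.7328  Neff=5.5251  idx=[4, 6, 7, 7, 7, 8, 8, 8, 8, 9, 9, 10, 10, 11]
step 2: w=[0.0866, 0.1671, 0.1238, 0.1238, 0.1238, 0.0907, 0.0907, 0.0907, 0.0907, 0.0041, 0.0041, 0.0016, 0.0016, 0.0007]  mean=-0.0720  Neff=8.7460  idx=[0, 1, 1, 2, 2, 3, 3, 4, 5, 5, 6, 7, 8, 12]
step 3: w=[0.2461, 0.1819, 0.1819, 0.0509, 0.0509, 0.0509, 0.0509, 0.0509, 0.0271, 0.0271, 0.0271, 0.0271, 0.0271, 0.0001]  mean=-0.5198  Neff=6.9751  idx=[0, 0, 0, 0, 1, 1, 2, 2, 2, 3, 5, 6, 8, 10]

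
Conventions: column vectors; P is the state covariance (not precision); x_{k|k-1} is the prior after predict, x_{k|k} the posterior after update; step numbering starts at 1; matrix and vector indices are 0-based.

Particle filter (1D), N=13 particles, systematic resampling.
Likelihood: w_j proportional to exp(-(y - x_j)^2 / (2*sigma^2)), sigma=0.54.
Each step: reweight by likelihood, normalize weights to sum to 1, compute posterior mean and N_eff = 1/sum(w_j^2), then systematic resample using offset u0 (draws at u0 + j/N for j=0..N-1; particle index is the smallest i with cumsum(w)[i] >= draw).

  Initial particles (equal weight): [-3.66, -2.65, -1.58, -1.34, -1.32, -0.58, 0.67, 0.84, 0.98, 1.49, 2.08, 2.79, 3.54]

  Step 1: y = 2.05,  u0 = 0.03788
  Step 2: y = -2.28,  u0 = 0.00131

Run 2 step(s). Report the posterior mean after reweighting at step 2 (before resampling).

post_mean = 0.8656

step 1: w=[0.0000, 0.0000, 0.0000, 0.0000, 0.0000, 0.0000, 0.0169, 0.0360, 0.0623, 0.2589, 0.4427, 0.1734, 0.0099]  mean=1.9277  Neff=3.3489  idx=[7, 8, 9, 9, 9, 10, 10, 10, 10, 10, 10, 11, 11]
step 2: w=[0.8213, 0.1776, 0.0004, 0.0004, 0.0004, 0.0000, 0.0000, 0.0000, 0.0000, 0.0000, 0.0000, 0.0000, 0.0000]  mean=0.8656  Neff=1.4163  idx=[0, 0, 0, 0, 0, 0, 0, 0, 0, 0, 0, 1, 1]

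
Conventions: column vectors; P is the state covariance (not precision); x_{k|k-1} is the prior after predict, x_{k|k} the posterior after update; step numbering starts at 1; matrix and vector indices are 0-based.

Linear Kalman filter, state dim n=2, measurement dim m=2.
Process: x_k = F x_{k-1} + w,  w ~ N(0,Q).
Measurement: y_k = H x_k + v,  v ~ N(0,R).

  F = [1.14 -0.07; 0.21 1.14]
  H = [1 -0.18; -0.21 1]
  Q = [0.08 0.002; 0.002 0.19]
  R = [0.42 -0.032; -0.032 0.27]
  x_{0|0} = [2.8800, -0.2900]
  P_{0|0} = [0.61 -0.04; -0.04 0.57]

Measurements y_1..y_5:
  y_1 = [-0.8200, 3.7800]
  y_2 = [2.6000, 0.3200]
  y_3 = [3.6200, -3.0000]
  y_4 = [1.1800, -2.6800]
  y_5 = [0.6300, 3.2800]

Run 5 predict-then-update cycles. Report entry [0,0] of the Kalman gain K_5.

step 1: x^-=[3.3035, 0.2742]  P^-=[0.8819 0.0512; 0.0512 0.9385]  S=[1.3139 -0.3331; -0.3331 1.2259]  K=[0.6836 0.0764; 0.1097 0.7866]  nu=[-4.0741, 4.1995]  x^+=[0.8392, 3.1305]  P^+=[0.2956 0.0608; 0.0608 0.2216]
step 2: x^-=[0.7376, 3.7450]  P^-=[0.4555 0.1332; 0.1332 0.5202]  S=[0.8444 -0.0830; -0.0830 0.7543]  K=[0.5216 0.1072; 0.1123 0.6649]  nu=[2.5365, -3.2701]  x^+=[1.7100, 1.8555]  P^+=[0.2264 0.0598; 0.0598 0.1885]
step 3: x^-=[1.8196, 2.4744]  P^-=[0.3656 0.1180; 0.1180 0.4736]  S=[0.7585 -0.0716; -0.0716 0.7101]  K=[0.4639 0.1048; 0.1038 0.6424]  nu=[2.2458, -5.0923]  x^+=[2.3278, -0.5640]  P^+=[0.2015 0.0558; 0.0558 0.1818]
step 4: x^-=[2.6932, -0.1541]  P^-=[0.3339 0.1074; 0.1074 0.4619]  S=[0.7302 -0.0738; -0.0738 0.7015]  K=[0.4409 0.0995; 0.0976 0.6366]  nu=[-1.5409, -1.9603]  x^+=[1.8188, -1.5523]  P^+=[0.1915 0.0530; 0.0530 0.1799]
step 5: x^-=[2.1821, -1.3877]  P^-=[0.3213 0.1016; 0.1016 0.4576]  S=[0.7196 -0.0764; -0.0764 0.6991]  K=[0.4313 0.0959; 0.0941 0.6343]  nu=[-1.8018, 5.1259]  x^+=[1.8966, 1.6942]  P^+=[0.1873 0.0514; 0.0514 0.1791]

K[0,0] = 0.4313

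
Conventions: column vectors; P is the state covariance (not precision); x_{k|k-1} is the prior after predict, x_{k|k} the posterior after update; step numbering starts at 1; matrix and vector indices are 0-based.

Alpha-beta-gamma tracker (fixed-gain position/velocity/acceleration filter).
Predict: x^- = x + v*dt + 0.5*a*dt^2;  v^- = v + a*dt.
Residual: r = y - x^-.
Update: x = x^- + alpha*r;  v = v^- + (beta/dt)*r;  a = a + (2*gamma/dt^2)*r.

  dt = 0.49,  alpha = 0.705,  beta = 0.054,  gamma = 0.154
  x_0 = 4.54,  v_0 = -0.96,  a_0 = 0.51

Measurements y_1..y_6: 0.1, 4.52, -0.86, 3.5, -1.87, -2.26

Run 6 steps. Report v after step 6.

step 1: x_pred=4.1308  r=-4.0308  x^+=1.2891  v^+=-1.1543  a^+=-4.6607
step 2: x_pred=0.1640  r=4.3560  x^+=3.2350  v^+=-2.9580  a^+=0.9272
step 3: x_pred=1.8968  r=-2.7568  x^+=-0.0467  v^+=-2.8075  a^+=-2.6093
step 4: x_pred=-1.7357  r=5.2357  x^+=1.9555  v^+=-3.5091  a^+=4.1070
step 5: x_pred=0.7291  r=-2.5991  x^+=-1.1033  v^+=-1.7831  a^+=0.7729
step 6: x_pred=-1.8842  r=-0.3758  x^+=-2.1491  v^+=-1.4458  a^+=0.2908

v_post = -1.4458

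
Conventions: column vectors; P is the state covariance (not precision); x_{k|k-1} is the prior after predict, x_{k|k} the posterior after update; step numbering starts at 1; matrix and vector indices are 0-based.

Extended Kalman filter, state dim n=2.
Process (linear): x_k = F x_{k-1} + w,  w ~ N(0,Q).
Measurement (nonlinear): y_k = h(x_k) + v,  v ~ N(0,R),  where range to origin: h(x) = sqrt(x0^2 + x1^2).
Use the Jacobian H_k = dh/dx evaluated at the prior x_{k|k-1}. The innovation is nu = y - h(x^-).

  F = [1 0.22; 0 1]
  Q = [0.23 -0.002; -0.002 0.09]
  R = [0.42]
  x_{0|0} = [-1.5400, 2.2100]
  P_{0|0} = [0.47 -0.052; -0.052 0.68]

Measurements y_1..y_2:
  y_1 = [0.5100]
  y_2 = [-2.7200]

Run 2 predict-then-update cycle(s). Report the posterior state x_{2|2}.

step 1: x^-=[-1.0538, 2.2100]  P^-=[0.7100 0.0956; 0.0956 0.7700]  H_jac=[-0.4304 0.9026]  S=[1.1046]  K=[-0.1985; 0.5920]  nu=[-1.9384]  x^+=[-0.6690, 1.0626]  P^+=[0.6665 0.2254; 0.2254 0.3829]
step 2: x^-=[-0.4352, 1.0626]  P^-=[1.0142 0.3077; 0.3077 0.4729]  H_jac=[-0.3790 0.9254]  S=[0.7549]  K=[-0.1321; 0.4253]  nu=[-3.8682]  x^+=[0.0756, -0.5826]  P^+=[1.0010 0.3501; 0.3501 0.3364]

x_post = [0.0756, -0.5826]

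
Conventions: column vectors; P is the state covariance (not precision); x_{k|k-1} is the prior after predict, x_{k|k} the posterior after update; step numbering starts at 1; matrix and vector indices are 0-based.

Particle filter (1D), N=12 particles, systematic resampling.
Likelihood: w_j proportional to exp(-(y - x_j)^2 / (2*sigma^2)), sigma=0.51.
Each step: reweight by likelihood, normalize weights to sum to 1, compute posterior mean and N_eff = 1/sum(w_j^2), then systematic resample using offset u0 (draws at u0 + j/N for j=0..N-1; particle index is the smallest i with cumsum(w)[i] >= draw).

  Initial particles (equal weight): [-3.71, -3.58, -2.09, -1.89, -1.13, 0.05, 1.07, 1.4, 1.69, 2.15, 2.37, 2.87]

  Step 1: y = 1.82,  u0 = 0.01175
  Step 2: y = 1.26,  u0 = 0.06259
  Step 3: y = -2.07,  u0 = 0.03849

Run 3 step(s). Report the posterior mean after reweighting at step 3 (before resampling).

step 1: w=[0.0000, 0.0000, 0.0000, 0.0000, 0.0000, 0.0007, 0.0966, 0.2028, 0.2756, 0.2309, 0.1592, 0.0342]  mean=1.8250  Neff=4.8481  idx=[6, 6, 7, 7, 8, 8, 8, 9, 9, 9, 10, 10]
step 2: w=[0.1385, 0.1385, 0.1430, 0.1430, 0.1040, 0.1040, 0.1040, 0.0324, 0.0324, 0.0324, 0.0139, 0.0139]  mean=1.4989  Neff=8.6769  idx=[0, 1, 1, 2, 2, 3, 3, 4, 5, 6, 7, 10]
step 3: w=[0.3267, 0.3267, 0.3267, 0.0049, 0.0049, 0.0049, 0.0049, 0.0001, 0.0001, 0.0001, 0.0000, 0.0000]  mean=1.0767  Neff=3.1227  idx=[0, 0, 0, 0, 1, 1, 1, 1, 2, 2, 2, 2]

post_mean = 1.0767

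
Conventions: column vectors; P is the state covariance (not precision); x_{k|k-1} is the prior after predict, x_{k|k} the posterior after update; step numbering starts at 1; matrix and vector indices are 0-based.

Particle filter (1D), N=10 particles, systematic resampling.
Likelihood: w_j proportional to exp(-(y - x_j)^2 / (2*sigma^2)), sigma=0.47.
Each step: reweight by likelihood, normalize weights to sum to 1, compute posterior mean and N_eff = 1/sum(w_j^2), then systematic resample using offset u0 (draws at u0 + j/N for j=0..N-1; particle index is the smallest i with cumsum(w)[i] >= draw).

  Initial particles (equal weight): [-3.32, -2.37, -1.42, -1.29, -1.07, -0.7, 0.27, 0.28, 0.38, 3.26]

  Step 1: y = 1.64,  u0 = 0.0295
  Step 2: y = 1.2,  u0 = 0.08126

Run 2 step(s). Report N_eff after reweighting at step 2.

N_eff = 9.5903

step 1: w=[0.0000, 0.0000, 0.0000, 0.0000, 0.0000, 0.0001, 0.2396, 0.2549, 0.4613, 0.0441]  mean=0.4552  Neff=2.9664  idx=[6, 6, 6, 7, 7, 8, 8, 8, 8, 8]
step 2: w=[0.0780, 0.0780, 0.0780, 0.0814, 0.0814, 0.1206, 0.1206, 0.1206, 0.1206, 0.1206]  mean=0.3380  Neff=9.5903  idx=[1, 2, 3, 4, 5, 6, 7, 8, 9, 9]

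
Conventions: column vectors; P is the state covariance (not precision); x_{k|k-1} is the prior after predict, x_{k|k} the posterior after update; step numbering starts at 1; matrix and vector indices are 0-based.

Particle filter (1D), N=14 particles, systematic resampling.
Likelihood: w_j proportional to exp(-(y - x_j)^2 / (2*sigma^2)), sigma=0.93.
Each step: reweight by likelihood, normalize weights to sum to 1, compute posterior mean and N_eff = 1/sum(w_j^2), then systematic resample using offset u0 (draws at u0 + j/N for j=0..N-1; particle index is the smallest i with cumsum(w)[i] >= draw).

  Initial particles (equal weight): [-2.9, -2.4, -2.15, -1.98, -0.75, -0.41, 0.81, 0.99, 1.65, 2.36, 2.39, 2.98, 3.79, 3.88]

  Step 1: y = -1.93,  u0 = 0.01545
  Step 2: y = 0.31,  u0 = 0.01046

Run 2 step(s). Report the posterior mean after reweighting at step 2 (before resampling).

step 1: w=[0.1394, 0.2114, 0.2336, 0.2399, 0.1074, 0.0632, 0.0031, 0.0017, 0.0001, 0.0000, 0.0000, 0.0000, 0.0000, 0.0000]  mean=-1.9910  Neff=5.2134  idx=[0, 0, 1, 1, 1, 2, 2, 2, 3, 3, 3, 3, 4, 5]
step 2: w=[0.0016, 0.0016, 0.0090, 0.0090, 0.0090, 0.0190, 0.0190, 0.0190, 0.0302, 0.0302, 0.0302, 0.0302, 0.3274, 0.4646]  mean=-0.8719  Neff=3.0488  idx=[2, 7, 10, 12, 12, 12, 12, 12, 13, 13, 13, 13, 13, 13]

post_mean = -0.8719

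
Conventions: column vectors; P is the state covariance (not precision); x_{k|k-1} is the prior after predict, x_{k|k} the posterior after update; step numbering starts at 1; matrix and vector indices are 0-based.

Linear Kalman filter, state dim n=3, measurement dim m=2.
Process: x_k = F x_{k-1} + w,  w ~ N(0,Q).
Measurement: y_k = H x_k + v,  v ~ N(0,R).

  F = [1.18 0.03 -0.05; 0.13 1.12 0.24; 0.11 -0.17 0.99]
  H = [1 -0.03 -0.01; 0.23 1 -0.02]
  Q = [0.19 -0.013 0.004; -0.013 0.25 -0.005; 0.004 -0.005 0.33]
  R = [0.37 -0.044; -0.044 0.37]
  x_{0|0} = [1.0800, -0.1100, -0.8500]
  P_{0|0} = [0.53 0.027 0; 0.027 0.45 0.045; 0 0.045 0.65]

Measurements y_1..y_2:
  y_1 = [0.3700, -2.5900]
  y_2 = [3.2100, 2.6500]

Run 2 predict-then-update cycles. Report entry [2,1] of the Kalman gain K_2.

step 1: x^-=[1.3136, -0.1868, -0.7040]  P^-=[0.9318 0.1092 0.0347; 0.1092 0.8929 0.1221; 0.0347 0.1221 0.9703]  S=[1.2955 0.2503; 0.2503 1.3576]  K=[0.6953 0.1096; -0.0701 0.6873; 0.0008 0.0814]  nu=[-0.9562, -2.7194]  x^+=[0.3506, -1.9889, -0.9261]  P^+=[0.2511 -0.0476 0.0077; -0.0476 0.2693 0.0475; 0.0077 0.0475 0.9613]
step 2: x^-=[0.4004, -2.4043, -0.5401]  P^-=[0.5378 -0.0403 0.0078; -0.0403 0.6596 0.2229; 0.0078 0.2229 1.2705]  S=[0.9109 0.0179; 0.0179 1.0310]  K=[0.5903 0.0705; -0.0807 0.6278; -0.0165 0.1936]  nu=[2.7321, 4.9514]  x^+=[2.3622, 0.4838, 0.3732]  P^+=[0.2138 -0.0490 0.0006; -0.0490 0.2491 0.0968; 0.0006 0.0968 1.2317]

K[2,1] = 0.1936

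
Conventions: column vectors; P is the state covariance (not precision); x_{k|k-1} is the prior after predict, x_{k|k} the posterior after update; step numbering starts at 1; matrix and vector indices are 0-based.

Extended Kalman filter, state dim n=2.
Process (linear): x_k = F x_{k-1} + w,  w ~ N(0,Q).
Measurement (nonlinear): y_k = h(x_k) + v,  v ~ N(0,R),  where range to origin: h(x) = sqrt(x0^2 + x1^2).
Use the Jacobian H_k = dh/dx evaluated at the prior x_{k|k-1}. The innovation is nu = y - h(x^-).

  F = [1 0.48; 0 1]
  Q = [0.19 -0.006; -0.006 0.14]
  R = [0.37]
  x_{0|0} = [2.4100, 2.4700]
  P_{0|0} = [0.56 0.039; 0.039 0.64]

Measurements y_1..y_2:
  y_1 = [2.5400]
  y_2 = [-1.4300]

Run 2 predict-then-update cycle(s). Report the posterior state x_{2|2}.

step 1: x^-=[3.5956, 2.4700]  P^-=[0.9349 0.3402; 0.3402 0.7800]  H_jac=[0.8243 0.5662]  S=[1.5728]  K=[0.6124; 0.4591]  nu=[-1.8223]  x^+=[2.4796, 1.6334]  P^+=[0.3450 -0.1020; -0.1020 0.4485]
step 2: x^-=[3.2636, 1.6334]  P^-=[0.5404 0.1073; 0.1073 0.5885]  H_jac=[0.8943 0.4476]  S=[1.0059]  K=[0.5281; 0.3572]  nu=[-5.0796]  x^+=[0.5809, -0.1811]  P^+=[0.2598 -0.0825; -0.0825 0.4602]

x_post = [0.5809, -0.1811]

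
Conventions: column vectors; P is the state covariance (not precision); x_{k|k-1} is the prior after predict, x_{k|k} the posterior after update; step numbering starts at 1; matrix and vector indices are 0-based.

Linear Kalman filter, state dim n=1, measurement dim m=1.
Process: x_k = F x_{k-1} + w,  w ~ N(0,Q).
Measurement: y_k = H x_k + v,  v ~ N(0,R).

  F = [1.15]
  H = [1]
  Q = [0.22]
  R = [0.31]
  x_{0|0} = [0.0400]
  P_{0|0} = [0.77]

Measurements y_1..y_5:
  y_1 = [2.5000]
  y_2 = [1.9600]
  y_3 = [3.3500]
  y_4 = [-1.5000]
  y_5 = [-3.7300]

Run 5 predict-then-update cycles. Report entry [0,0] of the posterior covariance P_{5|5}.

step 1: x^-=[0.0460]  P^-=[1.2383]  S=[1.5483]  K=[0.7998]  nu=[2.4540]  x^+=[2.0087]  P^+=[0.2479]
step 2: x^-=[2.3100]  P^-=[0.5479]  S=[0.8579]  K=[0.6386]  nu=[-0.3500]  x^+=[2.0865]  P^+=[0.1980]
step 3: x^-=[2.3994]  P^-=[0.4818]  S=[0.7918]  K=[0.6085]  nu=[0.9506]  x^+=[2.9779]  P^+=[0.1886]
step 4: x^-=[3.4245]  P^-=[0.4695]  S=[0.7795]  K=[0.6023]  nu=[-4.9245]  x^+=[0.4585]  P^+=[0.1867]
step 5: x^-=[0.5273]  P^-=[0.4669]  S=[0.7769]  K=[0.6010]  nu=[-4.2573]  x^+=[-2.0313]  P^+=[0.1863]

P_post[0,0] = 0.1863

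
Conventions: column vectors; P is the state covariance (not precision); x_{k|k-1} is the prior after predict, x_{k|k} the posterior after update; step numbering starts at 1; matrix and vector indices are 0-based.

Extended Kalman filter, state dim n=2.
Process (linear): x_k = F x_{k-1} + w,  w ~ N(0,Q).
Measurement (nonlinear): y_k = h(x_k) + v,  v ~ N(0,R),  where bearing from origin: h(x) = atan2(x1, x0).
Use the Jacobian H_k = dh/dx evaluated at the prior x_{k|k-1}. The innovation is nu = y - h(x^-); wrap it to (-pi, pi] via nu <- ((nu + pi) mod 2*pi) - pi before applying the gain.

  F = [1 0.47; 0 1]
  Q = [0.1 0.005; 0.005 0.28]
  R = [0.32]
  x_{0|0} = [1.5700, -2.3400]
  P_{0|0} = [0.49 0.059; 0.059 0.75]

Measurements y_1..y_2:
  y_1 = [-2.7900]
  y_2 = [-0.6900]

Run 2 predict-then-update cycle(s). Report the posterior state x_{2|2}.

step 1: x^-=[0.4702, -2.3400]  P^-=[0.8111 0.4165; 0.4165 1.0300]  H_jac=[0.4108 0.0825]  S=[0.4921]  K=[0.7469; 0.5204]  nu=[-1.4175]  x^+=[-0.5885, -3.0777]  P^+=[0.5366 0.2252; 0.2252 0.8967]
step 2: x^-=[-2.0350, -3.0777]  P^-=[1.0464 0.6517; 0.6517 1.1767]  H_jac=[0.2261 -0.1495]  S=[0.3557]  K=[0.3912; -0.0803]  nu=[1.4650]  x^+=[-1.4620, -3.1954]  P^+=[0.9920 0.6629; 0.6629 1.1744]

x_post = [-1.4620, -3.1954]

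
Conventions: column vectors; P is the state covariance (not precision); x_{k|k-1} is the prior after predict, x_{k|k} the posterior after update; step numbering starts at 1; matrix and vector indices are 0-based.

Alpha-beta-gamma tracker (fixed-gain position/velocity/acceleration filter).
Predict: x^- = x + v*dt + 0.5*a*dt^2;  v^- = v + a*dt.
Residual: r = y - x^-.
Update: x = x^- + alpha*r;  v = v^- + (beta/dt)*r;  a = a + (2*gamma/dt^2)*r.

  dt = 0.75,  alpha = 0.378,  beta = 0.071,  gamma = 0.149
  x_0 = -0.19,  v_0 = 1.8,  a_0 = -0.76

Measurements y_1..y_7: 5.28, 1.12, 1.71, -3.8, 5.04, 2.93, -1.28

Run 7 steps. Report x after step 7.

x_post = -3.8845

step 1: x_pred=0.9463  r=4.3338  x^+=2.5844  v^+=1.6403  a^+=1.5359
step 2: x_pred=4.2466  r=-3.1266  x^+=3.0647  v^+=2.4962  a^+=-0.1205
step 3: x_pred=4.9030  r=-3.1930  x^+=3.6961  v^+=2.1036  a^+=-1.8121
step 4: x_pred=4.7641  r=-8.5641  x^+=1.5269  v^+=-0.0662  a^+=-6.3491
step 5: x_pred=-0.3085  r=5.3485  x^+=1.7133  v^+=-4.3217  a^+=-3.5156
step 6: x_pred=-2.5168  r=5.4468  x^+=-0.4579  v^+=-6.4428  a^+=-0.6301
step 7: x_pred=-5.4672  r=4.1872  x^+=-3.8845  v^+=-6.5190  a^+=1.5882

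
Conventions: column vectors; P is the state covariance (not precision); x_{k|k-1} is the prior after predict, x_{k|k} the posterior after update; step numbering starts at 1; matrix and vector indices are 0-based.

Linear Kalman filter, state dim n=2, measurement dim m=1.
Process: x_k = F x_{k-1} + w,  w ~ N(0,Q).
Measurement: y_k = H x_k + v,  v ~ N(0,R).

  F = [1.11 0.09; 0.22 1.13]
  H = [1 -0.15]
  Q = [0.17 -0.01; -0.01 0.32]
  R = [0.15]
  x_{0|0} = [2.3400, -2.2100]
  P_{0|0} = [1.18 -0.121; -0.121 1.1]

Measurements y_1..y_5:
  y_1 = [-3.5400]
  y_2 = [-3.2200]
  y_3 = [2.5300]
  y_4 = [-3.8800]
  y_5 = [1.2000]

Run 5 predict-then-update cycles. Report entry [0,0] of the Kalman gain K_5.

K[0,0] = 0.8864

step 1: x^-=[2.3985, -1.9825]  P^-=[1.6086 0.2359; 0.2359 1.7215]  S=[1.7266]  K=[0.9112; -0.0130]  nu=[-6.2359]  x^+=[-3.2835, -1.9017]  P^+=[0.1751 0.2562; 0.2562 1.7213]
step 2: x^-=[-3.8158, -2.8713]  P^-=[0.4509 0.5343; 0.5343 2.6537]  S=[0.5003]  K=[0.7410; 0.2723]  nu=[0.1651]  x^+=[-3.6935, -2.8263]  P^+=[0.1762 0.4333; 0.4333 2.6167]
step 3: x^-=[-4.3541, -4.0063]  P^-=[0.4948 0.8513; 0.8513 3.8852]  S=[0.4769]  K=[0.7699; 0.5630]  nu=[6.2832]  x^+=[0.4833, -0.4689]  P^+=[0.2122 0.6446; 0.6446 3.7340]
step 4: x^-=[0.4942, -0.4235]  P^-=[0.5904 1.2428; 1.2428 5.4187]  S=[0.4895]  K=[0.8253; 0.8784]  nu=[-4.4377]  x^+=[-3.1684, -4.3215]  P^+=[0.2570 0.8879; 0.8879 5.0410]
step 5: x^-=[-3.9059, -5.5803]  P^-=[0.7049 1.6967; 1.6967 7.2108]  S=[0.5081]  K=[0.8864; 1.2106]  nu=[4.2688]  x^+=[-0.1221, -0.4125]  P^+=[0.3057 1.1515; 1.1515 6.4662]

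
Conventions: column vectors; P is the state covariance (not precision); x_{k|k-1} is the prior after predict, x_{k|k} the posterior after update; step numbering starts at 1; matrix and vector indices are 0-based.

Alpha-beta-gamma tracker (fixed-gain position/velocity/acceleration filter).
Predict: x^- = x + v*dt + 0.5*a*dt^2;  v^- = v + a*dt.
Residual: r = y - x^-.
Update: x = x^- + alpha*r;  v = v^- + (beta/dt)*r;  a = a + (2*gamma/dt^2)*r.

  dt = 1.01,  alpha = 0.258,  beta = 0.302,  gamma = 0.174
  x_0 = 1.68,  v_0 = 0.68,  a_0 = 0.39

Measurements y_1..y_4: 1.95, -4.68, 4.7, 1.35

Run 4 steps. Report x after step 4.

step 1: x_pred=2.5657  r=-0.6157  x^+=2.4069  v^+=0.8898  a^+=0.1800
step 2: x_pred=3.3973  r=-8.0773  x^+=1.3134  v^+=-1.3437  a^+=-2.5756
step 3: x_pred=-1.3574  r=6.0574  x^+=0.2054  v^+=-2.1338  a^+=-0.5091
step 4: x_pred=-2.2094  r=3.5594  x^+=-1.2911  v^+=-1.5837  a^+=0.7051

x_post = -1.2911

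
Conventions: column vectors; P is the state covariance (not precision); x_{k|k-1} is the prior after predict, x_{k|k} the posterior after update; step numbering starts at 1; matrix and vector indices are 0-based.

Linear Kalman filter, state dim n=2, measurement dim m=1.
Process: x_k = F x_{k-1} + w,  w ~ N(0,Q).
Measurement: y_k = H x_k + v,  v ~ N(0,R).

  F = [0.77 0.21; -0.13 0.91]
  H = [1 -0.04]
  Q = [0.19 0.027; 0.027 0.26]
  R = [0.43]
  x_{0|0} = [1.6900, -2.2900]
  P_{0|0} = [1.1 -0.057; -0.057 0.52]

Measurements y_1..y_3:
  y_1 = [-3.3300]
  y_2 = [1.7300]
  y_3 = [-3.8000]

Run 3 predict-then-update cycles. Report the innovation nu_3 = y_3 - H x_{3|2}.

innov = [-3.4062]

step 1: x^-=[0.8204, -2.3036]  P^-=[0.8467 -0.0221; -0.0221 0.7227]  S=[1.2796]  K=[0.6624; -0.0399]  nu=[-4.2425]  x^+=[-1.9897, -2.1344]  P^+=[0.2853 0.0117; 0.0117 0.7207]
step 2: x^-=[-1.9803, -1.6837]  P^-=[0.3947 0.1440; 0.1440 0.8588]  S=[0.8146]  K=[0.4775; 0.1346]  nu=[3.6430]  x^+=[-0.2408, -1.1932]  P^+=[0.2090 0.0917; 0.0917 0.8441]
step 3: x^-=[-0.4360, -1.0545]  P^-=[0.3808 0.2291; 0.2291 0.9408]  S=[0.7940]  K=[0.4681; 0.2412]  nu=[-3.4062]  x^+=[-2.0303, -1.8759]  P^+=[0.2068 0.1395; 0.1395 0.8946]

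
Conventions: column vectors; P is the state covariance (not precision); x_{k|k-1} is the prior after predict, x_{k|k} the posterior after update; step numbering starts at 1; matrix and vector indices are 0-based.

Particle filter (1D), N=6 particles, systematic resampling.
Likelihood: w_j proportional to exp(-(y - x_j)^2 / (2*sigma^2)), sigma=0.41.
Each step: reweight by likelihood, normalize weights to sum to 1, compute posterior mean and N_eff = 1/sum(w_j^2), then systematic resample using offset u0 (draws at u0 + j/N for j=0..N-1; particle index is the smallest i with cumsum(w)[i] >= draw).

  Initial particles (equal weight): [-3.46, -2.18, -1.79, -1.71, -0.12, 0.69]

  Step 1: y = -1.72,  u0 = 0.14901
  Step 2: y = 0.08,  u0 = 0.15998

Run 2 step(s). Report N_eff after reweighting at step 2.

N_eff = 4.4025

step 1: w=[0.0000, 0.2116, 0.3913, 0.3969, 0.0002, 0.0000]  mean=-1.8405  Neff=2.8138  idx=[1, 2, 2, 3, 3, 3]
step 2: w=[0.0009, 0.1090, 0.1090, 0.2604, 0.2604, 0.2604]  mean=-1.7279  Neff=4.4025  idx=[2, 3, 4, 4, 5, 5]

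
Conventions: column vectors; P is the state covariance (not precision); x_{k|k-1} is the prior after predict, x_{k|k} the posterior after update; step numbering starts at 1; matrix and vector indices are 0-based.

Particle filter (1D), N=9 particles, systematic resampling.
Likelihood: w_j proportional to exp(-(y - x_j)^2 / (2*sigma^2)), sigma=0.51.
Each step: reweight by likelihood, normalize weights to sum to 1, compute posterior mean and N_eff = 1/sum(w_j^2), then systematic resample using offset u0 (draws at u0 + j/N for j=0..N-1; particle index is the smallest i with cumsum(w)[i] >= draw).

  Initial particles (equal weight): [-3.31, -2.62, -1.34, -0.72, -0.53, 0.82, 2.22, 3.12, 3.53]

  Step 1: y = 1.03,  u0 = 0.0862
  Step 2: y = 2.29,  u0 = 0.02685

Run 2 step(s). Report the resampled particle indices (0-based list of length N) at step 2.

step 1: w=[0.0000, 0.0000, 0.0000, 0.0028, 0.0093, 0.9217, 0.0659, 0.0002, 0.0000]  mean=0.8959  Neff=1.1710  idx=[5, 5, 5, 5, 5, 5, 5, 5, 6]
step 2: w=[0.0141, 0.0141, 0.0141, 0.0141, 0.0141, 0.0141, 0.0141, 0.0141, 0.8875]  mean=2.0625  Neff=1.2671  idx=[1, 8, 8, 8, 8, 8, 8, 8, 8]

resampled_idx = [1, 8, 8, 8, 8, 8, 8, 8, 8]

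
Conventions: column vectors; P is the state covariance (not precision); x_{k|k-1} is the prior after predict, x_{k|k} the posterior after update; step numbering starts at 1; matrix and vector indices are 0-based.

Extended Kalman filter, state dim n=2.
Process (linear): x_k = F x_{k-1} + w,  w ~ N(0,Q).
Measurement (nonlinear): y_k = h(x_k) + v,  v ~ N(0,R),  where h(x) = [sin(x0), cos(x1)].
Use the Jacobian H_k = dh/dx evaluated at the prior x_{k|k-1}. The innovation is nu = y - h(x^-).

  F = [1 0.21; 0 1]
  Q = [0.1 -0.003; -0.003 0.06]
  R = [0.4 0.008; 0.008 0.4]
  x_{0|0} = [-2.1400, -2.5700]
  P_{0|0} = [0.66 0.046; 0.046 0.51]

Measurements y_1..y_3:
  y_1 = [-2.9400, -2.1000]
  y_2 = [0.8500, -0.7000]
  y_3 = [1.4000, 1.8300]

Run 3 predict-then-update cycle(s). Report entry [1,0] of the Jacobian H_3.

step 1: x^-=[-2.6797, -2.5700]  P^-=[0.8018 0.1501; 0.1501 0.5700]  H_jac=[-0.8952 0.0000; 0.0000 0.5410]  S=[1.0426 -0.0647; -0.0647 0.5668]  K=[-0.6844 0.0651; -0.0958 0.5331]  nu=[-2.4944, -1.2590]  x^+=[-1.0545, -3.0022]  P^+=[0.3052 0.0380; 0.0380 0.3927]
step 2: x^-=[-1.6849, -3.0022]  P^-=[0.4385 0.1175; 0.1175 0.4527]  H_jac=[-0.1139 0.0000; 0.0000 0.1390]  S=[0.4057 0.0061; 0.0061 0.4087]  K=[-0.1237 0.0418; -0.0353 0.1545]  nu=[1.8435, 0.2903]  x^+=[-1.9009, -3.0224]  P^+=[0.4317 0.1132; 0.1132 0.4426]
step 3: x^-=[-2.5356, -3.0224]  P^-=[0.5988 0.2032; 0.2032 0.5026]  H_jac=[-0.8220 0.0000; 0.0000 0.1189]  S=[0.8045 -0.0119; -0.0119 0.4071]  K=[-0.6111 0.0415; -0.2055 0.1408]  nu=[1.9696, 2.8229]  x^+=[-3.6220, -3.0298]  P^+=[0.2970 0.0986; 0.0986 0.4598]

H_jac[1,0] = 0.0000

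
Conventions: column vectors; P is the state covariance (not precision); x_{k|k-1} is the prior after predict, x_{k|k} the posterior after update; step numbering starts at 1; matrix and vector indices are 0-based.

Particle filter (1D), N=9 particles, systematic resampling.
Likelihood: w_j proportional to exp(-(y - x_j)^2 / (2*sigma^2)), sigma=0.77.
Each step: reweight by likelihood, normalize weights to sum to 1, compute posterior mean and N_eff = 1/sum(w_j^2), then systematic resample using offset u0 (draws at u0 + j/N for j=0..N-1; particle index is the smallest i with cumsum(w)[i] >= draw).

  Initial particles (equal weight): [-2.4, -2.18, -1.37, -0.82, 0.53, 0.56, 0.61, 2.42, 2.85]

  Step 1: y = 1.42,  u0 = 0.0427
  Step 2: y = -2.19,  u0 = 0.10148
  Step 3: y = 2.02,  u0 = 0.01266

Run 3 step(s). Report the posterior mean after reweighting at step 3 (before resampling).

step 1: w=[0.0000, 0.0000, 0.0006, 0.0065, 0.2281, 0.2384, 0.2558, 0.1914, 0.0793]  mean=1.0933  Neff=4.6036  idx=[4, 4, 5, 5, 6, 6, 6, 7, 8]
step 2: w=[0.1722, 0.1722, 0.1499, 0.1499, 0.1186, 0.1186, 0.1186, 0.0000, 0.0000]  mean=0.5675  Neff=6.8290  idx=[0, 1, 1, 2, 3, 4, 5, 5, 6]
step 3: w=[0.0998, 0.0998, 0.0998, 0.1075, 0.1075, 0.1214, 0.1214, 0.1214, 0.1214]  mean=0.5753  Neff=8.9332  idx=[0, 1, 2, 3, 4, 5, 6, 7, 8]

post_mean = 0.5753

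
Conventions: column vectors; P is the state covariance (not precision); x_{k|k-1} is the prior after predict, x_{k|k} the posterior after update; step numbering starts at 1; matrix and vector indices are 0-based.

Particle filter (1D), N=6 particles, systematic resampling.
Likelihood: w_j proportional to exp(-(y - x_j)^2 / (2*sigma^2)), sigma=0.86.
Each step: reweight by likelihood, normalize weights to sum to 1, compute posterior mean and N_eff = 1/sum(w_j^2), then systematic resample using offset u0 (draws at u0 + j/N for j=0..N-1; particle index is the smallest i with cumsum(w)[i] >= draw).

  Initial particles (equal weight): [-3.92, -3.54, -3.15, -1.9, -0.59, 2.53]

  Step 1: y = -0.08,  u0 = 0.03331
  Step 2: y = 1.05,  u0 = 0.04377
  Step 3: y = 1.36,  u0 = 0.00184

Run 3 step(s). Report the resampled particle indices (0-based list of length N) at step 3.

resampled_idx = [0, 1, 2, 3, 4, 5]

step 1: w=[0.0000, 0.0003, 0.0018, 0.1113, 0.8761, 0.0104]  mean=-0.7089  Neff=1.2819  idx=[3, 4, 4, 4, 4, 4]
step 2: w=[0.0034, 0.1993, 0.1993, 0.1993, 0.1993, 0.1993]  mean=-0.5945  Neff=5.0341  idx=[1, 2, 2, 3, 4, 5]
step 3: w=[0.1667, 0.1667, 0.1667, 0.1667, 0.1667, 0.1667]  mean=-0.5900  Neff=6.0000  idx=[0, 1, 2, 3, 4, 5]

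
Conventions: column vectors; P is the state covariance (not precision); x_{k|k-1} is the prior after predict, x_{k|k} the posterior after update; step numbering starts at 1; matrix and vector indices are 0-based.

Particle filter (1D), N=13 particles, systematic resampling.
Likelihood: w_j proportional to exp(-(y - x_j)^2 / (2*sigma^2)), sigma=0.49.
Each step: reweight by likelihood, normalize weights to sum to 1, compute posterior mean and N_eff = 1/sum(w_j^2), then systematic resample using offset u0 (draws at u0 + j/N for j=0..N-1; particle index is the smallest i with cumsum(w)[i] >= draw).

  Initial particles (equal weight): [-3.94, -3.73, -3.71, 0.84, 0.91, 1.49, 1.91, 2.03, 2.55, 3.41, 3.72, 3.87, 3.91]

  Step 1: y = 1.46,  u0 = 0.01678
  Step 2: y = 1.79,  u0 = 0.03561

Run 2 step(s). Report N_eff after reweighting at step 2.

N_eff = 10.4186

step 1: w=[0.0000, 0.0000, 0.0000, 0.1391, 0.1650, 0.3091, 0.2032, 0.1574, 0.0261, 0.0001, 0.0000, 0.0000, 0.0000]  mean=1.5021  Neff=4.7878  idx=[3, 3, 4, 4, 5, 5, 5, 5, 6, 6, 6, 7, 7]
step 2: w=[0.0175, 0.0175, 0.0229, 0.0229, 0.0952, 0.0952, 0.0952, 0.0952, 0.1115, 0.1115, 0.1115, 0.1019, 0.1019]  mean=1.6911  Neff=10.4186  idx=[2, 4, 5, 5, 6, 7, 8, 9, 9, 10, 11, 11, 12]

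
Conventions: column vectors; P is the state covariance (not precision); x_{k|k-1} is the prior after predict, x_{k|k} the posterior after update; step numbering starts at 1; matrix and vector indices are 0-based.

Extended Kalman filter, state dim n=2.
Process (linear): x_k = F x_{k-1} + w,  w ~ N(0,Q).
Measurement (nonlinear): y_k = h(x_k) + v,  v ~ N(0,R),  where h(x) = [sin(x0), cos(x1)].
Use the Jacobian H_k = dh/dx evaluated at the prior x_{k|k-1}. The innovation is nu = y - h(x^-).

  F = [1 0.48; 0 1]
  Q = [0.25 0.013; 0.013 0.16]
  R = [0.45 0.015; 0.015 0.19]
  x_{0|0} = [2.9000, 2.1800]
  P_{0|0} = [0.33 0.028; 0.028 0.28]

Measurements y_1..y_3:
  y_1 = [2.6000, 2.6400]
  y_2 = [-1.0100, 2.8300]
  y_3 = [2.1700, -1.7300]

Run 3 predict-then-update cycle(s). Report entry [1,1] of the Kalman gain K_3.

step 1: x^-=[3.9464, 2.1800]  P^-=[0.6714 0.1754; 0.1754 0.4400]  H_jac=[-0.6933 0.0000; 0.0000 -0.8201]  S=[0.7727 0.1147; 0.1147 0.4859]  K=[-0.5787 -0.1594; -0.0488 -0.7311]  nu=[3.3207, 3.2122]  x^+=[1.5126, -0.3305]  P^+=[0.3791 0.0475; 0.0475 0.1703]
step 2: x^-=[1.3540, -0.3305]  P^-=[0.7139 0.1422; 0.1422 0.3303]  H_jac=[0.2151 0.0000; 0.0000 0.3245]  S=[0.4830 0.0249; 0.0249 0.2248]  K=[0.3091 0.1711; 0.0390 0.4724]  nu=[-1.9866, 1.8841]  x^+=[1.0623, 0.4823]  P^+=[0.6586 0.1145; 0.1145 0.2784]
step 3: x^-=[1.2938, 0.4823]  P^-=[1.0826 0.2611; 0.2611 0.4384]  H_jac=[0.2735 0.0000; 0.0000 -0.4638]  S=[0.5310 -0.0181; -0.0181 0.2843]  K=[0.5442 -0.3913; 0.1103 -0.7082]  nu=[1.2081, -2.6159]  x^+=[2.9748, 2.4682]  P^+=[0.8741 0.1427; 0.1427 0.2866]

K[1,1] = -0.7082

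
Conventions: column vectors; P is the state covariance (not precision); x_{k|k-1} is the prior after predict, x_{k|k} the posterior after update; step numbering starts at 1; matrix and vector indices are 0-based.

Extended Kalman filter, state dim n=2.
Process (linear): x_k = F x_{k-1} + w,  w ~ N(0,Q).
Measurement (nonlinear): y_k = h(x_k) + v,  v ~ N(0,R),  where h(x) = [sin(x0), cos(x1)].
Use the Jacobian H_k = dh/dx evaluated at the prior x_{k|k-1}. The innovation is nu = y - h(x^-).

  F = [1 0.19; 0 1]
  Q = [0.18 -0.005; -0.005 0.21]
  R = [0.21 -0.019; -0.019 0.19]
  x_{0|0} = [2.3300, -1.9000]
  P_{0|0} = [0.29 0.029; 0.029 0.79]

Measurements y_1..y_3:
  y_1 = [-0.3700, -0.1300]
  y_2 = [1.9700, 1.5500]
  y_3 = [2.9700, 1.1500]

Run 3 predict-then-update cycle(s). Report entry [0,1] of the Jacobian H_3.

step 1: x^-=[1.9690, -1.9000]  P^-=[0.5095 0.1741; 0.1741 1.0000]  H_jac=[-0.3878 0.0000; 0.0000 0.9463]  S=[0.2866 -0.0829; -0.0829 1.0855]  K=[-0.6600 0.1014; 0.0169 0.8731]  nu=[-1.2918, 0.1933]  x^+=[2.8412, -1.7531]  P^+=[0.3624 0.0336; 0.0336 0.1750]
step 2: x^-=[2.5081, -1.7531]  P^-=[0.5615 0.0618; 0.0618 0.3850]  H_jac=[-0.8060 0.0000; 0.0000 0.9834]  S=[0.5748 -0.0680; -0.0680 0.5623]  K=[-0.7859 0.0131; -0.0072 0.6724]  nu=[1.3781, 1.7313]  x^+=[1.4479, -0.5988]  P^+=[0.2051 0.0177; 0.0177 0.1300]
step 3: x^-=[1.3341, -0.5988]  P^-=[0.3965 0.0374; 0.0374 0.3400]  H_jac=[0.2345 0.0000; 0.0000 0.5637]  S=[0.2318 -0.0141; -0.0141 0.2980]  K=[0.4066 0.0899; 0.0771 0.6468]  nu=[1.9979, 0.3240]  x^+=[2.1755, -0.2353]  P^+=[0.3568 0.0166; 0.0166 0.2154]

H_jac[0,1] = 0.0000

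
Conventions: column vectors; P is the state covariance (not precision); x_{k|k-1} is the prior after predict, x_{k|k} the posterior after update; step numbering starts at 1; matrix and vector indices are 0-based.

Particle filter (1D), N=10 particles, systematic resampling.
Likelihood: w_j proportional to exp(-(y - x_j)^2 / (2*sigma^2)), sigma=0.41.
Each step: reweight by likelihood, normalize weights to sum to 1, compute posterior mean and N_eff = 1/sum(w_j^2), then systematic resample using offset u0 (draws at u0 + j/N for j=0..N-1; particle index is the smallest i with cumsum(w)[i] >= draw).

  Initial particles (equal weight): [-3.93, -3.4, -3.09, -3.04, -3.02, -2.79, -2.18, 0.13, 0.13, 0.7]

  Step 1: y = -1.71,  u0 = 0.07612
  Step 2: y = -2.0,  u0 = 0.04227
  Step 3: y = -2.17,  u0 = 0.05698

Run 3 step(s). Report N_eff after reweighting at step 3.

step 1: w=[0.0000, 0.0004, 0.0061, 0.0092, 0.0108, 0.0552, 0.9182, 0.0001, 0.0001, 0.0000]  mean=-2.2363  Neff=1.1814  idx=[5, 6, 6, 6, 6, 6, 6, 6, 6, 6]
step 2: w=[0.0188, 0.1090, 0.1090, 0.1090, 0.1090, 0.1090, 0.1090, 0.1090, 0.1090, 0.1090]  mean=-2.1914  Neff=9.3167  idx=[1, 2, 3, 3, 4, 5, 6, 7, 8, 9]
step 3: w=[0.1000, 0.1000, 0.1000, 0.1000, 0.1000, 0.1000, 0.1000, 0.1000, 0.1000, 0.1000]  mean=-2.1800  Neff=10.0000  idx=[0, 1, 2, 3, 4, 5, 6, 7, 8, 9]

N_eff = 10.0000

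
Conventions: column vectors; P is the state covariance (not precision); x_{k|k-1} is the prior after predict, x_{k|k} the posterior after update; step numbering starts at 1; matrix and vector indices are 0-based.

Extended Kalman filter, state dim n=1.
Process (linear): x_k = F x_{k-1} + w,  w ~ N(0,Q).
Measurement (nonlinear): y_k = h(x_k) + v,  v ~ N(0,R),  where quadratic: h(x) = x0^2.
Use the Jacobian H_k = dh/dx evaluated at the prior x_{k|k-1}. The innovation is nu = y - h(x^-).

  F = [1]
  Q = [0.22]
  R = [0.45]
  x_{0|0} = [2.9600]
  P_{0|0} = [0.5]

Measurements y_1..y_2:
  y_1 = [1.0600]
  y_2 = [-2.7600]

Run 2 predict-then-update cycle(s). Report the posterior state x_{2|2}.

x_post = [0.2630]

step 1: x^-=[2.9600]  P^-=[0.7200]  H_jac=[5.9200]  S=[25.6834]  K=[0.1660]  nu=[-7.7016]  x^+=[1.6818]  P^+=[0.0126]
step 2: x^-=[1.6818]  P^-=[0.2326]  H_jac=[3.3637]  S=[3.0819]  K=[0.2539]  nu=[-5.5886]  x^+=[0.2630]  P^+=[0.0340]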